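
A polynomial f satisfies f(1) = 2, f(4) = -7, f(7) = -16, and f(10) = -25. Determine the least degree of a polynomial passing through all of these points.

Forward differences of the values at n = 1, 4, 7, 10:
  f  : 2  -7  -16  -25
  Δ  : -9  -9  -9
  Δ^2: 0  0
  Δ^3: 0
The first differences are constant (-9) and nonzero, while all higher differences vanish, so the minimal degree is 1.

1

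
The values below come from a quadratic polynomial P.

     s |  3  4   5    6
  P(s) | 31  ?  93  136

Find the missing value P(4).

58

The 3 known points determine the degree-2 polynomial uniquely.
Write P(s) = as^2 + bs + c. Substituting each data point gives a linear system:
  9a + 3b + c = 31
  25a + 5b + c = 93
  36a + 6b + c = 136
Solving the system yields a = 4, b = -1, c = -2.
So P(s) = 4s² - s - 2.
Then P(4) = 58.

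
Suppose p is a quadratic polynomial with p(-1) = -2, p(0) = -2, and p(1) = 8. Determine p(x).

Using the Lagrange interpolation formula with nodes -1, 0, 1:
  L_0(x) = x(x - 1) / 2
  L_1(x) = (x + 1)(x - 1) / -1
  L_2(x) = (x + 1)x / 2
Then p(x) = -2·L_0(x) - 2·L_1(x) + 8·L_2(x).
Expanding and collecting terms gives p(x) = 5x^2 + 5x - 2.
Check: p(0) = -2. ✓

p(x) = 5x^2 + 5x - 2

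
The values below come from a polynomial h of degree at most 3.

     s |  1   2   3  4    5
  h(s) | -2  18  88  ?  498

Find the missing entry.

238

On equispaced nodes a degree-3 polynomial has vanishing fourth forward difference, so
  h(1) - 4·h(2) + 6·h(3) - 4·h(4) + h(5) = 0.
Substituting the known values and solving for h(4):
  -4·h(4) = -952
  h(4) = 238.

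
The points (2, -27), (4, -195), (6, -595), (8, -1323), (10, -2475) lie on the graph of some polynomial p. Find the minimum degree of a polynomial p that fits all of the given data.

3

Forward differences of the values at u = 2, 4, 6, 8, 10:
  p  : -27  -195  -595  -1323  -2475
  Δ  : -168  -400  -728  -1152
  Δ^2: -232  -328  -424
  Δ^3: -96  -96
  Δ^4: 0
The third differences are constant (-96) and nonzero, while all higher differences vanish, so the minimal degree is 3.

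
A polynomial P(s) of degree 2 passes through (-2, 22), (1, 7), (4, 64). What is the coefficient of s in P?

-1

Write P(s) = as^2 + bs + c. Substituting each data point gives a linear system:
  4a - 2b + c = 22
  a + b + c = 7
  16a + 4b + c = 64
Solving the system yields a = 4, b = -1, c = 4.
So P(s) = 4s² - s + 4.
The coefficient of s is -1.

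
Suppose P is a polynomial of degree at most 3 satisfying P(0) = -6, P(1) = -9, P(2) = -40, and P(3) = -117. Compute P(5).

Using the Lagrange interpolation formula with nodes 0, 1, 2, 3:
  L_0(t) = (t - 1)(t - 2)(t - 3) / -6
  L_1(t) = t(t - 2)(t - 3) / 2
  L_2(t) = t(t - 1)(t - 3) / -2
  L_3(t) = t(t - 1)(t - 2) / 6
Then P(t) = -6·L_0(t) - 9·L_1(t) - 40·L_2(t) - 117·L_3(t).
Expanding and collecting terms gives P(t) = -3t^3 - 5t^2 + 5t - 6.
Evaluating at t = 5: P(5) = -481.

-481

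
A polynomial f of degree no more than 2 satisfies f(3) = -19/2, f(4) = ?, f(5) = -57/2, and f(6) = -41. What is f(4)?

The 3 known points determine the degree-2 polynomial uniquely.
Write f(x) = ax^2 + bx + c. Substituting each data point gives a linear system:
  9a + 3b + c = -19/2
  25a + 5b + c = -57/2
  36a + 6b + c = -41
Solving the system yields a = -1, b = -3/2, c = 4.
So f(x) = -x^2 - (3/2)x + 4.
Then f(4) = -18.

-18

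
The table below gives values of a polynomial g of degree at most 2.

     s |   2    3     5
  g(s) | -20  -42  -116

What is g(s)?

g(s) = -5s^2 + 3s - 6

Write g(s) = as^2 + bs + c. Substituting each data point gives a linear system:
  4a + 2b + c = -20
  9a + 3b + c = -42
  25a + 5b + c = -116
Solving the system yields a = -5, b = 3, c = -6.
So g(s) = -5s^2 + 3s - 6.
Check: g(5) = -116. ✓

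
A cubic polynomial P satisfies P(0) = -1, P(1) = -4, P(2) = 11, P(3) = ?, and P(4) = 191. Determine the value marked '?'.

The 4 known points determine the degree-3 polynomial uniquely.
Write P(x) = ax^3 + bx^2 + cx + d. Substituting each data point gives a linear system:
  d = -1
  a + b + c + d = -4
  8a + 4b + 2c + d = 11
  64a + 16b + 4c + d = 191
Solving the system yields a = 4, b = -3, c = -4, d = -1.
So P(x) = 4x^3 - 3x^2 - 4x - 1.
Then P(3) = 68.

68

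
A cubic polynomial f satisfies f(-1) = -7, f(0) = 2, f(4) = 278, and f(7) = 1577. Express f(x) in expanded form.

Using the Lagrange interpolation formula with nodes -1, 0, 4, 7:
  L_0(x) = x(x - 4)(x - 7) / -40
  L_1(x) = (x + 1)(x - 4)(x - 7) / 28
  L_2(x) = (x + 1)x(x - 7) / -60
  L_3(x) = (x + 1)x(x - 4) / 168
Then f(x) = -7·L_0(x) + 2·L_1(x) + 278·L_2(x) + 1577·L_3(x).
Expanding and collecting terms gives f(x) = 5x^3 - 3x^2 + x + 2.
Check: f(-1) = -7. ✓

f(x) = 5x^3 - 3x^2 + x + 2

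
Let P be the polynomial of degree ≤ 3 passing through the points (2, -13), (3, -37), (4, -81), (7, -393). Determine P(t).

P(t) = -t^3 - t^2 - 1

Using the Lagrange interpolation formula with nodes 2, 3, 4, 7:
  L_0(t) = (t - 3)(t - 4)(t - 7) / -10
  L_1(t) = (t - 2)(t - 4)(t - 7) / 4
  L_2(t) = (t - 2)(t - 3)(t - 7) / -6
  L_3(t) = (t - 2)(t - 3)(t - 4) / 60
Then P(t) = -13·L_0(t) - 37·L_1(t) - 81·L_2(t) - 393·L_3(t).
Expanding and collecting terms gives P(t) = -t^3 - t^2 - 1.
Check: P(2) = -13. ✓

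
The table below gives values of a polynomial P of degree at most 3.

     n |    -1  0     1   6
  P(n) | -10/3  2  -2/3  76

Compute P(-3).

Using the Lagrange interpolation formula with nodes -1, 0, 1, 6:
  L_0(n) = n(n - 1)(n - 6) / -14
  L_1(n) = (n + 1)(n - 1)(n - 6) / 6
  L_2(n) = (n + 1)n(n - 6) / -10
  L_3(n) = (n + 1)n(n - 1) / 210
Then P(n) = -10/3·L_0(n) + 2·L_1(n) - 2/3·L_2(n) + 76·L_3(n).
Expanding and collecting terms gives P(n) = n^3 - 4n^2 + (1/3)n + 2.
Evaluating at n = -3: P(-3) = -62.

-62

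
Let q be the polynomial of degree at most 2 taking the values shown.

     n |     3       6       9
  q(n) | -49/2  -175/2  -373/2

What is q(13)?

Forward differences of the values at n = 3, 6, 9:
  q  : -49/2  -175/2  -373/2
  Δ  : -63  -99
  Δ^2: -36
The second differences are constant, confirming degree 2.
Interpolating (Newton forward form) and evaluating at n = 13 gives q(13) = -749/2.

-749/2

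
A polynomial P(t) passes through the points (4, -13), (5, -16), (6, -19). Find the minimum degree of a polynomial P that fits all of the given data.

1

Forward differences of the values at t = 4, 5, 6:
  P  : -13  -16  -19
  Δ  : -3  -3
  Δ^2: 0
The first differences are constant (-3) and nonzero, while all higher differences vanish, so the minimal degree is 1.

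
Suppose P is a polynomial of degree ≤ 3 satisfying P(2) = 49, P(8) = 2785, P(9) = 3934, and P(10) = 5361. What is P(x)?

Write P(x) = ax^3 + bx^2 + cx + d. Substituting each data point gives a linear system:
  8a + 4b + 2c + d = 49
  512a + 64b + 8c + d = 2785
  729a + 81b + 9c + d = 3934
  1000a + 100b + 10c + d = 5361
Solving the system yields a = 5, b = 4, c = -4, d = 1.
So P(x) = 5x^3 + 4x^2 - 4x + 1.
Check: P(2) = 49. ✓

P(x) = 5x^3 + 4x^2 - 4x + 1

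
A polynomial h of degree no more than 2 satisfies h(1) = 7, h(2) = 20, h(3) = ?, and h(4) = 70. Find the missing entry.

41

The 3 known points determine the degree-2 polynomial uniquely.
Write h(t) = at^2 + bt + c. Substituting each data point gives a linear system:
  a + b + c = 7
  4a + 2b + c = 20
  16a + 4b + c = 70
Solving the system yields a = 4, b = 1, c = 2.
So h(t) = 4t^2 + t + 2.
Then h(3) = 41.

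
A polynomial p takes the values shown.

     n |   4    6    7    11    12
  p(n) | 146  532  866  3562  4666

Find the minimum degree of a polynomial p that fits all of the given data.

Divided differences on the nodes 4, 6, 7, 11, 12:
  order 0: 146  532  866  3562  4666
  order 1: 193  334  674  1104
  order 2: 47  68  86
  order 3: 3  3
  order 4: 0
The order-3 divided differences are all 3 (nonzero) and every higher order vanishes, so the data lies on a polynomial of degree exactly 3.

3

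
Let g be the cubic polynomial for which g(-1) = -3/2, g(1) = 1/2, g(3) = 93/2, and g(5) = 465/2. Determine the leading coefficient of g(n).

2

Write g(n) = an^3 + bn^2 + cn + d. Substituting each data point gives a linear system:
  -a + b - c + d = -3/2
  a + b + c + d = 1/2
  27a + 9b + 3c + d = 93/2
  125a + 25b + 5c + d = 465/2
Solving the system yields a = 2, b = -1/2, c = -1, d = 0.
So g(n) = 2n^3 - (1/2)n^2 - n.
The leading coefficient is 2.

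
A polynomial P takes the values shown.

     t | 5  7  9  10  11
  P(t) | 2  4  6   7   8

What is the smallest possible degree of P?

1

Divided differences on the nodes 5, 7, 9, 10, 11:
  order 0: 2  4  6  7  8
  order 1: 1  1  1  1
  order 2: 0  0  0
  order 3: 0  0
  order 4: 0
The order-1 divided differences are all 1 (nonzero) and every higher order vanishes, so the data lies on a polynomial of degree exactly 1.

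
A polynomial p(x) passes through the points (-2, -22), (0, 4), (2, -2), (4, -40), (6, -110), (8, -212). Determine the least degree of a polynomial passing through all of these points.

Forward differences of the values at x = -2, 0, 2, 4, 6, 8:
  p  : -22  4  -2  -40  -110  -212
  Δ  : 26  -6  -38  -70  -102
  Δ^2: -32  -32  -32  -32
  Δ^3: 0  0  0
  Δ^4: 0  0
  Δ^5: 0
The second differences are constant (-32) and nonzero, while all higher differences vanish, so the minimal degree is 2.

2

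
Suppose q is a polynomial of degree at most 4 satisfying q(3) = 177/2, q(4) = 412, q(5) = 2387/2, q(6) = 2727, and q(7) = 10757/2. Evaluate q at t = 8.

Forward differences of the values at t = 3, 4, 5, 6, 7:
  q  : 177/2  412  2387/2  2727  10757/2
  Δ  : 647/2  1563/2  3067/2  5303/2
  Δ^2: 458  752  1118
  Δ^3: 294  366
  Δ^4: 72
The fourth differences are constant, confirming degree 4.
Interpolating (Newton forward form) and evaluating at t = 8 gives q(8) = 9586.

9586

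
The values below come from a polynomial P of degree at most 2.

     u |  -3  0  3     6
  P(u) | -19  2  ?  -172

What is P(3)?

The 3 known points determine the degree-2 polynomial uniquely.
Write P(u) = au^2 + bu + c. Substituting each data point gives a linear system:
  9a - 3b + c = -19
  c = 2
  36a + 6b + c = -172
Solving the system yields a = -4, b = -5, c = 2.
So P(u) = -4u² - 5u + 2.
Then P(3) = -49.

-49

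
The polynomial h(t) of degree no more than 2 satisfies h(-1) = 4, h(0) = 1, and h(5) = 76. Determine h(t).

h(t) = 3t^2 + 1

Write h(t) = at^2 + bt + c. Substituting each data point gives a linear system:
  a - b + c = 4
  c = 1
  25a + 5b + c = 76
Solving the system yields a = 3, b = 0, c = 1.
So h(t) = 3t² + 1.
Check: h(5) = 76. ✓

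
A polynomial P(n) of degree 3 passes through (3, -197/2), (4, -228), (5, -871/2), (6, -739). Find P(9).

Write P(n) = an^3 + bn^2 + cn + d. Substituting each data point gives a linear system:
  27a + 9b + 3c + d = -197/2
  64a + 16b + 4c + d = -228
  125a + 25b + 5c + d = -871/2
  216a + 36b + 6c + d = -739
Solving the system yields a = -3, b = -3, c = 5/2, d = 2.
So P(n) = -3n^3 - 3n^2 + (5/2)n + 2.
Then P(9) = -4811/2.

-4811/2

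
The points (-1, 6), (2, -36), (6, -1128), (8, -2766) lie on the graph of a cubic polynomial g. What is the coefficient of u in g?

-1

Write g(u) = au^3 + bu^2 + cu + d. Substituting each data point gives a linear system:
  -a + b - c + d = 6
  8a + 4b + 2c + d = -36
  216a + 36b + 6c + d = -1128
  512a + 64b + 8c + d = -2766
Solving the system yields a = -6, b = 5, c = -1, d = -6.
So g(u) = -6u^3 + 5u^2 - u - 6.
The coefficient of u is -1.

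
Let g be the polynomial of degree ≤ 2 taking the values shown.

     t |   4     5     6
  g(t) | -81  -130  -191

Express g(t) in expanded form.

g(t) = -6t^2 + 5t - 5

Write g(t) = at^2 + bt + c. Substituting each data point gives a linear system:
  16a + 4b + c = -81
  25a + 5b + c = -130
  36a + 6b + c = -191
Solving the system yields a = -6, b = 5, c = -5.
So g(t) = -6t^2 + 5t - 5.
Check: g(5) = -130. ✓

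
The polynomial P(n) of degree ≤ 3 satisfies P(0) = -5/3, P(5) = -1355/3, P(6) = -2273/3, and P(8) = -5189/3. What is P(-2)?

31/3

Using the Lagrange interpolation formula with nodes 0, 5, 6, 8:
  L_0(n) = (n - 5)(n - 6)(n - 8) / -240
  L_1(n) = n(n - 6)(n - 8) / 15
  L_2(n) = n(n - 5)(n - 8) / -12
  L_3(n) = n(n - 5)(n - 6) / 48
Then P(n) = -5/3·L_0(n) - 1355/3·L_1(n) - 2273/3·L_2(n) - 5189/3·L_3(n).
Expanding and collecting terms gives P(n) = -3n^3 - 3n^2 - 5/3.
Evaluating at n = -2: P(-2) = 31/3.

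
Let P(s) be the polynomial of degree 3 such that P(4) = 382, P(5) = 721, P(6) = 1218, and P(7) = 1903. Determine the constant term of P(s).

Write P(s) = as^3 + bs^2 + cs + d. Substituting each data point gives a linear system:
  64a + 16b + 4c + d = 382
  125a + 25b + 5c + d = 721
  216a + 36b + 6c + d = 1218
  343a + 49b + 7c + d = 1903
Solving the system yields a = 5, b = 4, c = -2, d = 6.
So P(s) = 5s³ + 4s² - 2s + 6.
The constant term is 6.

6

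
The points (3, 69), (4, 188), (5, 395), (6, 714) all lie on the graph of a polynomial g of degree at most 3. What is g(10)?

3590

Write g(x) = ax^3 + bx^2 + cx + d. Substituting each data point gives a linear system:
  27a + 9b + 3c + d = 69
  64a + 16b + 4c + d = 188
  125a + 25b + 5c + d = 395
  216a + 36b + 6c + d = 714
Solving the system yields a = 4, b = -4, c = -1, d = 0.
So g(x) = 4x^3 - 4x^2 - x.
Then g(10) = 3590.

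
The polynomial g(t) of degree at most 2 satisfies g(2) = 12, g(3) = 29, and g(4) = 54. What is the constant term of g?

2

Write g(t) = at^2 + bt + c. Substituting each data point gives a linear system:
  4a + 2b + c = 12
  9a + 3b + c = 29
  16a + 4b + c = 54
Solving the system yields a = 4, b = -3, c = 2.
So g(t) = 4t^2 - 3t + 2.
The constant term is 2.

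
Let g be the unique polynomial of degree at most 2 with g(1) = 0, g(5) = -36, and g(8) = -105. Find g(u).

g(u) = -2u^2 + 3u - 1

Write g(u) = au^2 + bu + c. Substituting each data point gives a linear system:
  a + b + c = 0
  25a + 5b + c = -36
  64a + 8b + c = -105
Solving the system yields a = -2, b = 3, c = -1.
So g(u) = -2u² + 3u - 1.
Check: g(1) = 0. ✓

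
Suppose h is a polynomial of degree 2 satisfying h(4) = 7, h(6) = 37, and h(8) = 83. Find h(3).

Using the Lagrange interpolation formula with nodes 4, 6, 8:
  L_0(n) = (n - 6)(n - 8) / 8
  L_1(n) = (n - 4)(n - 8) / -4
  L_2(n) = (n - 4)(n - 6) / 8
Then h(n) = 7·L_0(n) + 37·L_1(n) + 83·L_2(n).
Expanding and collecting terms gives h(n) = 2n^2 - 5n - 5.
Evaluating at n = 3: h(3) = -2.

-2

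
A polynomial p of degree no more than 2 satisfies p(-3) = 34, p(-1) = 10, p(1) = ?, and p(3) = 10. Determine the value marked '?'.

On equispaced nodes a degree-2 polynomial has vanishing third forward difference, so
  - p(-3) + 3·p(-1) - 3·p(1) + p(3) = 0.
Substituting the known values and solving for p(1):
  -3·p(1) = -6
  p(1) = 2.

2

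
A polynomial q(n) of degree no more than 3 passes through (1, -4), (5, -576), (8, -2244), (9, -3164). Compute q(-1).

6

Using the Lagrange interpolation formula with nodes 1, 5, 8, 9:
  L_0(n) = (n - 5)(n - 8)(n - 9) / -224
  L_1(n) = (n - 1)(n - 8)(n - 9) / 48
  L_2(n) = (n - 1)(n - 5)(n - 9) / -21
  L_3(n) = (n - 1)(n - 5)(n - 8) / 32
Then q(n) = -4·L_0(n) - 576·L_1(n) - 2244·L_2(n) - 3164·L_3(n).
Expanding and collecting terms gives q(n) = -4n³ - 3n² - n + 4.
Evaluating at n = -1: q(-1) = 6.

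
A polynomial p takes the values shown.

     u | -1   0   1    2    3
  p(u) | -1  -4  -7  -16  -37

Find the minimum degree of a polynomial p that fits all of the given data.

Forward differences of the values at u = -1, 0, 1, 2, 3:
  p  : -1  -4  -7  -16  -37
  Δ  : -3  -3  -9  -21
  Δ^2: 0  -6  -12
  Δ^3: -6  -6
  Δ^4: 0
The third differences are constant (-6) and nonzero, while all higher differences vanish, so the minimal degree is 3.

3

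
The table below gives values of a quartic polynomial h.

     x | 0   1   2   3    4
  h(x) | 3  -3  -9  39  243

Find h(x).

h(x) = 2x^4 - 3x^3 - 5x^2 + 3

Using the Lagrange interpolation formula with nodes 0, 1, 2, 3, 4:
  L_0(x) = (x - 1)(x - 2)(x - 3)(x - 4) / 24
  L_1(x) = x(x - 2)(x - 3)(x - 4) / -6
  L_2(x) = x(x - 1)(x - 3)(x - 4) / 4
  L_3(x) = x(x - 1)(x - 2)(x - 4) / -6
  L_4(x) = x(x - 1)(x - 2)(x - 3) / 24
Then h(x) = 3·L_0(x) - 3·L_1(x) - 9·L_2(x) + 39·L_3(x) + 243·L_4(x).
Expanding and collecting terms gives h(x) = 2x^4 - 3x^3 - 5x^2 + 3.
Check: h(2) = -9. ✓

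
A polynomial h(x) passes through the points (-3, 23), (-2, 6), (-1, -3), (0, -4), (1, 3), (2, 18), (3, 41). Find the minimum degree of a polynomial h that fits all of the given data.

Forward differences of the values at x = -3, -2, -1, 0, 1, 2, 3:
  h  : 23  6  -3  -4  3  18  41
  Δ  : -17  -9  -1  7  15  23
  Δ^2: 8  8  8  8  8
  Δ^3: 0  0  0  0
  Δ^4: 0  0  0
  Δ^5: 0  0
  Δ^6: 0
The second differences are constant (8) and nonzero, while all higher differences vanish, so the minimal degree is 2.

2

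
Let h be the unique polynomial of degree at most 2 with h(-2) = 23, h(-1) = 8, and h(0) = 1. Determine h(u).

Using the Lagrange interpolation formula with nodes -2, -1, 0:
  L_0(u) = (u + 1)u / 2
  L_1(u) = (u + 2)u / -1
  L_2(u) = (u + 2)(u + 1) / 2
Then h(u) = 23·L_0(u) + 8·L_1(u) + 1·L_2(u).
Expanding and collecting terms gives h(u) = 4u^2 - 3u + 1.
Check: h(-1) = 8. ✓

h(u) = 4u^2 - 3u + 1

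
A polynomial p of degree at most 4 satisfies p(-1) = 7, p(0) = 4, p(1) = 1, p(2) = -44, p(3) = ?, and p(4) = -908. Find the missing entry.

The 5 known points determine the degree-4 polynomial uniquely.
Write p(n) = an^4 + bn^3 + cn^2 + dn + e. Substituting each data point gives a linear system:
  a - b + c - d + e = 7
  e = 4
  a + b + c + d + e = 1
  16a + 8b + 4c + 2d + e = -44
  256a + 64b + 16c + 4d + e = -908
Solving the system yields a = -4, b = 1, c = 4, d = -4, e = 4.
So p(n) = -4n^4 + n^3 + 4n^2 - 4n + 4.
Then p(3) = -269.

-269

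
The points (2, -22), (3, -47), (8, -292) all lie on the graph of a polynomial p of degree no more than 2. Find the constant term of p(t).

4

Write p(t) = at^2 + bt + c. Substituting each data point gives a linear system:
  4a + 2b + c = -22
  9a + 3b + c = -47
  64a + 8b + c = -292
Solving the system yields a = -4, b = -5, c = 4.
So p(t) = -4t^2 - 5t + 4.
The constant term is 4.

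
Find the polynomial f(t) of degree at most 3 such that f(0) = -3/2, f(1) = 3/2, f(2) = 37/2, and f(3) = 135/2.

f(t) = 3t^3 - 2t^2 + 2t - 3/2

Write f(t) = at^3 + bt^2 + ct + d. Substituting each data point gives a linear system:
  d = -3/2
  a + b + c + d = 3/2
  8a + 4b + 2c + d = 37/2
  27a + 9b + 3c + d = 135/2
Solving the system yields a = 3, b = -2, c = 2, d = -3/2.
So f(t) = 3t³ - 2t² + 2t - 3/2.
Check: f(0) = -3/2. ✓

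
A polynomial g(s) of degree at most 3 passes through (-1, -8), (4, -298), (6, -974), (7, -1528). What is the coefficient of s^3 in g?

-4

Write g(s) = as^3 + bs^2 + cs + d. Substituting each data point gives a linear system:
  -a + b - c + d = -8
  64a + 16b + 4c + d = -298
  216a + 36b + 6c + d = -974
  343a + 49b + 7c + d = -1528
Solving the system yields a = -4, b = -4, c = 6, d = -2.
So g(s) = -4s^3 - 4s^2 + 6s - 2.
The leading coefficient is -4.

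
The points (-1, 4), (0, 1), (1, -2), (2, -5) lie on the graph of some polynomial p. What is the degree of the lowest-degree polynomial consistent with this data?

1

Forward differences of the values at x = -1, 0, 1, 2:
  p  : 4  1  -2  -5
  Δ  : -3  -3  -3
  Δ^2: 0  0
  Δ^3: 0
The first differences are constant (-3) and nonzero, while all higher differences vanish, so the minimal degree is 1.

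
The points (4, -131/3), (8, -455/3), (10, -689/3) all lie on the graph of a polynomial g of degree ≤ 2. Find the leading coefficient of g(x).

-2

Write g(x) = ax^2 + bx + c. Substituting each data point gives a linear system:
  16a + 4b + c = -131/3
  64a + 8b + c = -455/3
  100a + 10b + c = -689/3
Solving the system yields a = -2, b = -3, c = 1/3.
So g(x) = -2x² - 3x + 1/3.
The leading coefficient is -2.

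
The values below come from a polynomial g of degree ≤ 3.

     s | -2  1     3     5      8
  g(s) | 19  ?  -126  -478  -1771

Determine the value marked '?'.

The 4 known points determine the degree-3 polynomial uniquely.
Write g(s) = as^3 + bs^2 + cs + d. Substituting each data point gives a linear system:
  -8a + 4b - 2c + d = 19
  27a + 9b + 3c + d = -126
  125a + 25b + 5c + d = -478
  512a + 64b + 8c + d = -1771
Solving the system yields a = -3, b = -3, c = -5, d = -3.
So g(s) = -3s³ - 3s² - 5s - 3.
Then g(1) = -14.

-14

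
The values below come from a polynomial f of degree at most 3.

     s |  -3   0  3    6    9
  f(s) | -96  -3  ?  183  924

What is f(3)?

The 4 known points determine the degree-3 polynomial uniquely.
Write f(s) = as^3 + bs^2 + cs + d. Substituting each data point gives a linear system:
  -27a + 9b - 3c + d = -96
  d = -3
  216a + 36b + 6c + d = 183
  729a + 81b + 9c + d = 924
Solving the system yields a = 2, b = -6, c = -5, d = -3.
So f(s) = 2s³ - 6s² - 5s - 3.
Then f(3) = -18.

-18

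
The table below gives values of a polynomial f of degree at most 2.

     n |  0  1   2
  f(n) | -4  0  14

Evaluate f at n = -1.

2

Write f(n) = an^2 + bn + c. Substituting each data point gives a linear system:
  c = -4
  a + b + c = 0
  4a + 2b + c = 14
Solving the system yields a = 5, b = -1, c = -4.
So f(n) = 5n^2 - n - 4.
Then f(-1) = 2.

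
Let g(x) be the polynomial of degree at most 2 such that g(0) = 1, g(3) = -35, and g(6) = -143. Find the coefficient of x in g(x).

0

Write g(x) = ax^2 + bx + c. Substituting each data point gives a linear system:
  c = 1
  9a + 3b + c = -35
  36a + 6b + c = -143
Solving the system yields a = -4, b = 0, c = 1.
So g(x) = -4x² + 1.
The coefficient of x is 0.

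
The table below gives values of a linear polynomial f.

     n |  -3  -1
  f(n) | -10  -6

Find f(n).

Write f(n) = an + b. Substituting each data point gives a linear system:
  -3a + b = -10
  -a + b = -6
Solving the system yields a = 2, b = -4.
So f(n) = 2n - 4.
Check: f(-1) = -6. ✓

f(n) = 2n - 4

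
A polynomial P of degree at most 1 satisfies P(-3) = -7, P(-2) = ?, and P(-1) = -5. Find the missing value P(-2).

-6

On equispaced nodes a degree-1 polynomial has vanishing second forward difference, so
  P(-3) - 2·P(-2) + P(-1) = 0.
Substituting the known values and solving for P(-2):
  -2·P(-2) = 12
  P(-2) = -6.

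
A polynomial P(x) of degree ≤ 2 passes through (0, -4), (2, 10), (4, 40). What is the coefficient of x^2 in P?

2

Write P(x) = ax^2 + bx + c. Substituting each data point gives a linear system:
  c = -4
  4a + 2b + c = 10
  16a + 4b + c = 40
Solving the system yields a = 2, b = 3, c = -4.
So P(x) = 2x^2 + 3x - 4.
The leading coefficient is 2.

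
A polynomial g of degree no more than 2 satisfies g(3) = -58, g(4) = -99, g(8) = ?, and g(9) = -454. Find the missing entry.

-363

The 3 known points determine the degree-2 polynomial uniquely.
Write g(n) = an^2 + bn + c. Substituting each data point gives a linear system:
  9a + 3b + c = -58
  16a + 4b + c = -99
  81a + 9b + c = -454
Solving the system yields a = -5, b = -6, c = 5.
So g(n) = -5n^2 - 6n + 5.
Then g(8) = -363.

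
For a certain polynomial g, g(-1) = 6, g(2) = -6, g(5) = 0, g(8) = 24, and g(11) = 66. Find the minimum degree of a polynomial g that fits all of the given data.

Forward differences of the values at t = -1, 2, 5, 8, 11:
  g  : 6  -6  0  24  66
  Δ  : -12  6  24  42
  Δ^2: 18  18  18
  Δ^3: 0  0
  Δ^4: 0
The second differences are constant (18) and nonzero, while all higher differences vanish, so the minimal degree is 2.

2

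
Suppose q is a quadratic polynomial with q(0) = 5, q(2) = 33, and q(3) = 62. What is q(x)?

q(x) = 5x^2 + 4x + 5

Using the Lagrange interpolation formula with nodes 0, 2, 3:
  L_0(x) = (x - 2)(x - 3) / 6
  L_1(x) = x(x - 3) / -2
  L_2(x) = x(x - 2) / 3
Then q(x) = 5·L_0(x) + 33·L_1(x) + 62·L_2(x).
Expanding and collecting terms gives q(x) = 5x^2 + 4x + 5.
Check: q(3) = 62. ✓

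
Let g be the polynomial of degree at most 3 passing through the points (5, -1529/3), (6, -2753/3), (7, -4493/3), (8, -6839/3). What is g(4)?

Using the Lagrange interpolation formula with nodes 5, 6, 7, 8:
  L_0(t) = (t - 6)(t - 7)(t - 8) / -6
  L_1(t) = (t - 5)(t - 7)(t - 8) / 2
  L_2(t) = (t - 5)(t - 6)(t - 8) / -2
  L_3(t) = (t - 5)(t - 6)(t - 7) / 6
Then g(t) = -1529/3·L_0(t) - 2753/3·L_1(t) - 4493/3·L_2(t) - 6839/3·L_3(t).
Expanding and collecting terms gives g(t) = -5t³ + 4t² + 3t + 1/3.
Evaluating at t = 4: g(4) = -731/3.

-731/3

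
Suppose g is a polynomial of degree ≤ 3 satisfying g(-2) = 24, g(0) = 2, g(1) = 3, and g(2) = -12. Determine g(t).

g(t) = -3t^3 + t^2 + 3t + 2

Using the Lagrange interpolation formula with nodes -2, 0, 1, 2:
  L_0(t) = t(t - 1)(t - 2) / -24
  L_1(t) = (t + 2)(t - 1)(t - 2) / 4
  L_2(t) = (t + 2)t(t - 2) / -3
  L_3(t) = (t + 2)t(t - 1) / 8
Then g(t) = 24·L_0(t) + 2·L_1(t) + 3·L_2(t) - 12·L_3(t).
Expanding and collecting terms gives g(t) = -3t³ + t² + 3t + 2.
Check: g(0) = 2. ✓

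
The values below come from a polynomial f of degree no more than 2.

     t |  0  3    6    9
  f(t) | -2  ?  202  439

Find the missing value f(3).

55

The 3 known points determine the degree-2 polynomial uniquely.
Write f(t) = at^2 + bt + c. Substituting each data point gives a linear system:
  c = -2
  36a + 6b + c = 202
  81a + 9b + c = 439
Solving the system yields a = 5, b = 4, c = -2.
So f(t) = 5t^2 + 4t - 2.
Then f(3) = 55.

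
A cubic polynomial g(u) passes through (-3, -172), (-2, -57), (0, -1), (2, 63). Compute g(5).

804

Using the Lagrange interpolation formula with nodes -3, -2, 0, 2:
  L_0(u) = (u + 2)u(u - 2) / -15
  L_1(u) = (u + 3)u(u - 2) / 8
  L_2(u) = (u + 3)(u + 2)(u - 2) / -12
  L_3(u) = (u + 3)(u + 2)u / 40
Then g(u) = -172·L_0(u) - 57·L_1(u) - 1·L_2(u) + 63·L_3(u).
Expanding and collecting terms gives g(u) = 6u³ + u² + 6u - 1.
Evaluating at u = 5: g(5) = 804.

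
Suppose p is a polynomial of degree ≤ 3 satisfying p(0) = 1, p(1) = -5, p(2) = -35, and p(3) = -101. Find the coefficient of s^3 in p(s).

-2

Write p(s) = as^3 + bs^2 + cs + d. Substituting each data point gives a linear system:
  d = 1
  a + b + c + d = -5
  8a + 4b + 2c + d = -35
  27a + 9b + 3c + d = -101
Solving the system yields a = -2, b = -6, c = 2, d = 1.
So p(s) = -2s^3 - 6s^2 + 2s + 1.
The leading coefficient is -2.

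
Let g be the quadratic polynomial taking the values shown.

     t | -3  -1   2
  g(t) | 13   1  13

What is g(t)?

g(t) = 2t^2 + 2t + 1

Using the Lagrange interpolation formula with nodes -3, -1, 2:
  L_0(t) = (t + 1)(t - 2) / 10
  L_1(t) = (t + 3)(t - 2) / -6
  L_2(t) = (t + 3)(t + 1) / 15
Then g(t) = 13·L_0(t) + 1·L_1(t) + 13·L_2(t).
Expanding and collecting terms gives g(t) = 2t^2 + 2t + 1.
Check: g(2) = 13. ✓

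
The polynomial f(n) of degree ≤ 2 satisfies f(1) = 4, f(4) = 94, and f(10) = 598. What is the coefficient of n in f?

Write f(n) = an^2 + bn + c. Substituting each data point gives a linear system:
  a + b + c = 4
  16a + 4b + c = 94
  100a + 10b + c = 598
Solving the system yields a = 6, b = 0, c = -2.
So f(n) = 6n^2 - 2.
The coefficient of n is 0.

0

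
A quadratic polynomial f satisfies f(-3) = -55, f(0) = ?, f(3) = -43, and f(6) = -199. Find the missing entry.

The 3 known points determine the degree-2 polynomial uniquely.
Write f(n) = an^2 + bn + c. Substituting each data point gives a linear system:
  9a - 3b + c = -55
  9a + 3b + c = -43
  36a + 6b + c = -199
Solving the system yields a = -6, b = 2, c = 5.
So f(n) = -6n^2 + 2n + 5.
Then f(0) = 5.

5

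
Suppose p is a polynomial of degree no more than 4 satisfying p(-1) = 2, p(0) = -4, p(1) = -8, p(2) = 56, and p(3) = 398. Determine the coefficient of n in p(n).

-4

Write p(n) = an^4 + bn^3 + cn^2 + dn + e. Substituting each data point gives a linear system:
  a - b + c - d + e = 2
  e = -4
  a + b + c + d + e = -8
  16a + 8b + 4c + 2d + e = 56
  81a + 27b + 9c + 3d + e = 398
Solving the system yields a = 6, b = -1, c = -5, d = -4, e = -4.
So p(n) = 6n^4 - n^3 - 5n^2 - 4n - 4.
The coefficient of n is -4.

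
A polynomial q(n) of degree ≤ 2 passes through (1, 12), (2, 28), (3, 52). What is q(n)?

Using the Lagrange interpolation formula with nodes 1, 2, 3:
  L_0(n) = (n - 2)(n - 3) / 2
  L_1(n) = (n - 1)(n - 3) / -1
  L_2(n) = (n - 1)(n - 2) / 2
Then q(n) = 12·L_0(n) + 28·L_1(n) + 52·L_2(n).
Expanding and collecting terms gives q(n) = 4n² + 4n + 4.
Check: q(2) = 28. ✓

q(n) = 4n^2 + 4n + 4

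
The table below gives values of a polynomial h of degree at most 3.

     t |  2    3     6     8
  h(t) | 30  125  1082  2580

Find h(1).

Using the Lagrange interpolation formula with nodes 2, 3, 6, 8:
  L_0(t) = (t - 3)(t - 6)(t - 8) / -24
  L_1(t) = (t - 2)(t - 6)(t - 8) / 15
  L_2(t) = (t - 2)(t - 3)(t - 8) / -24
  L_3(t) = (t - 2)(t - 3)(t - 6) / 60
Then h(t) = 30·L_0(t) + 125·L_1(t) + 1082·L_2(t) + 2580·L_3(t).
Expanding and collecting terms gives h(t) = 5t^3 + t^2 - 5t - 4.
Evaluating at t = 1: h(1) = -3.

-3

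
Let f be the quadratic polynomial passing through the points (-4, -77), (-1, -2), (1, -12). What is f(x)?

Using the Lagrange interpolation formula with nodes -4, -1, 1:
  L_0(x) = (x + 1)(x - 1) / 15
  L_1(x) = (x + 4)(x - 1) / -6
  L_2(x) = (x + 4)(x + 1) / 10
Then f(x) = -77·L_0(x) - 2·L_1(x) - 12·L_2(x).
Expanding and collecting terms gives f(x) = -6x^2 - 5x - 1.
Check: f(1) = -12. ✓

f(x) = -6x^2 - 5x - 1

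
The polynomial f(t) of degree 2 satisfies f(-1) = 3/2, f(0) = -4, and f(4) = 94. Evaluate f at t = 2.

Write f(t) = at^2 + bt + c. Substituting each data point gives a linear system:
  a - b + c = 3/2
  c = -4
  16a + 4b + c = 94
Solving the system yields a = 6, b = 1/2, c = -4.
So f(t) = 6t^2 + (1/2)t - 4.
Then f(2) = 21.

21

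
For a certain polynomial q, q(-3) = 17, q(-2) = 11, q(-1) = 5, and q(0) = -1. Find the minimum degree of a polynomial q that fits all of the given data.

Forward differences of the values at u = -3, -2, -1, 0:
  q  : 17  11  5  -1
  Δ  : -6  -6  -6
  Δ^2: 0  0
  Δ^3: 0
The first differences are constant (-6) and nonzero, while all higher differences vanish, so the minimal degree is 1.

1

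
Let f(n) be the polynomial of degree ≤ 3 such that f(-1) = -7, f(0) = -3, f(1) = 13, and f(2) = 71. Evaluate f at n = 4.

Write f(n) = an^3 + bn^2 + cn + d. Substituting each data point gives a linear system:
  -a + b - c + d = -7
  d = -3
  a + b + c + d = 13
  8a + 4b + 2c + d = 71
Solving the system yields a = 5, b = 6, c = 5, d = -3.
So f(n) = 5n³ + 6n² + 5n - 3.
Then f(4) = 433.

433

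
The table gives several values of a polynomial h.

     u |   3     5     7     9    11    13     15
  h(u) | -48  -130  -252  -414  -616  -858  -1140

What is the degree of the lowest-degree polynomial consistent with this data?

2

Forward differences of the values at u = 3, 5, 7, 9, 11, 13, 15:
  h  : -48  -130  -252  -414  -616  -858  -1140
  Δ  : -82  -122  -162  -202  -242  -282
  Δ^2: -40  -40  -40  -40  -40
  Δ^3: 0  0  0  0
  Δ^4: 0  0  0
  Δ^5: 0  0
  Δ^6: 0
The second differences are constant (-40) and nonzero, while all higher differences vanish, so the minimal degree is 2.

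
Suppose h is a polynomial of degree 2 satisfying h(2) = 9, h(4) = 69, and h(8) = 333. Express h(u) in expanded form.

Using the Lagrange interpolation formula with nodes 2, 4, 8:
  L_0(u) = (u - 4)(u - 8) / 12
  L_1(u) = (u - 2)(u - 8) / -8
  L_2(u) = (u - 2)(u - 4) / 24
Then h(u) = 9·L_0(u) + 69·L_1(u) + 333·L_2(u).
Expanding and collecting terms gives h(u) = 6u^2 - 6u - 3.
Check: h(4) = 69. ✓

h(u) = 6u^2 - 6u - 3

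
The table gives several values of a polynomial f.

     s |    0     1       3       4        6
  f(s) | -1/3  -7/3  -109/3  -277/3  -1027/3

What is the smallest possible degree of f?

3

Divided differences on the nodes 0, 1, 3, 4, 6:
  order 0: -1/3  -7/3  -109/3  -277/3  -1027/3
  order 1: -2  -17  -56  -125
  order 2: -5  -13  -23
  order 3: -2  -2
  order 4: 0
The order-3 divided differences are all -2 (nonzero) and every higher order vanishes, so the data lies on a polynomial of degree exactly 3.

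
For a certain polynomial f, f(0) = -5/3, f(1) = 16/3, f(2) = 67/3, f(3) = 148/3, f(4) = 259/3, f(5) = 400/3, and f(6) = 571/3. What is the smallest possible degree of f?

2

Forward differences of the values at u = 0, 1, 2, 3, 4, 5, 6:
  f  : -5/3  16/3  67/3  148/3  259/3  400/3  571/3
  Δ  : 7  17  27  37  47  57
  Δ^2: 10  10  10  10  10
  Δ^3: 0  0  0  0
  Δ^4: 0  0  0
  Δ^5: 0  0
  Δ^6: 0
The second differences are constant (10) and nonzero, while all higher differences vanish, so the minimal degree is 2.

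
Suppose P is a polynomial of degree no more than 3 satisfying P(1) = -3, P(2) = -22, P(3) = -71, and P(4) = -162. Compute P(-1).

Using the Lagrange interpolation formula with nodes 1, 2, 3, 4:
  L_0(x) = (x - 2)(x - 3)(x - 4) / -6
  L_1(x) = (x - 1)(x - 3)(x - 4) / 2
  L_2(x) = (x - 1)(x - 2)(x - 4) / -2
  L_3(x) = (x - 1)(x - 2)(x - 3) / 6
Then P(x) = -3·L_0(x) - 22·L_1(x) - 71·L_2(x) - 162·L_3(x).
Expanding and collecting terms gives P(x) = -2x³ - 3x² + 4x - 2.
Evaluating at x = -1: P(-1) = -7.

-7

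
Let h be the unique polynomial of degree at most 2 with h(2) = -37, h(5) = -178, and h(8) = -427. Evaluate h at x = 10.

Using the Lagrange interpolation formula with nodes 2, 5, 8:
  L_0(x) = (x - 5)(x - 8) / 18
  L_1(x) = (x - 2)(x - 8) / -9
  L_2(x) = (x - 2)(x - 5) / 18
Then h(x) = -37·L_0(x) - 178·L_1(x) - 427·L_2(x).
Expanding and collecting terms gives h(x) = -6x^2 - 5x - 3.
Evaluating at x = 10: h(10) = -653.

-653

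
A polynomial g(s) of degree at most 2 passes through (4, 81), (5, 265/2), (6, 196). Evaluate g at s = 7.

Forward differences of the values at s = 4, 5, 6:
  g  : 81  265/2  196
  Δ  : 103/2  127/2
  Δ^2: 12
The second differences are constant, confirming degree 2.
Interpolating (Newton forward form) and evaluating at s = 7 gives g(7) = 543/2.

543/2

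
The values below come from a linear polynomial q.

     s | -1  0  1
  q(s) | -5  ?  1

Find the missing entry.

The 2 known points determine the degree-1 polynomial uniquely.
Write q(s) = as + b. Substituting each data point gives a linear system:
  -a + b = -5
  a + b = 1
Solving the system yields a = 3, b = -2.
So q(s) = 3s - 2.
Then q(0) = -2.

-2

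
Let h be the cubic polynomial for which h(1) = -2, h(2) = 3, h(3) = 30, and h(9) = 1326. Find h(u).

h(u) = 2u^3 - u^2 - 6u + 3

Write h(u) = au^3 + bu^2 + cu + d. Substituting each data point gives a linear system:
  a + b + c + d = -2
  8a + 4b + 2c + d = 3
  27a + 9b + 3c + d = 30
  729a + 81b + 9c + d = 1326
Solving the system yields a = 2, b = -1, c = -6, d = 3.
So h(u) = 2u^3 - u^2 - 6u + 3.
Check: h(3) = 30. ✓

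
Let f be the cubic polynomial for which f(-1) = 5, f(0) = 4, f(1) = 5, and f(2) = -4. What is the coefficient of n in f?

2

Write f(n) = an^3 + bn^2 + cn + d. Substituting each data point gives a linear system:
  -a + b - c + d = 5
  d = 4
  a + b + c + d = 5
  8a + 4b + 2c + d = -4
Solving the system yields a = -2, b = 1, c = 2, d = 4.
So f(n) = -2n^3 + n^2 + 2n + 4.
The coefficient of n is 2.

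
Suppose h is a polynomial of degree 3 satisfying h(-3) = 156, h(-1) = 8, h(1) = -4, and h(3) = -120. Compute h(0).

Forward differences of the values at x = -3, -1, 1, 3:
  h  : 156  8  -4  -120
  Δ  : -148  -12  -116
  Δ^2: 136  -104
  Δ^3: -240
The third differences are constant, confirming degree 3.
Interpolating (Newton forward form) and evaluating at x = 0 gives h(0) = 0.

0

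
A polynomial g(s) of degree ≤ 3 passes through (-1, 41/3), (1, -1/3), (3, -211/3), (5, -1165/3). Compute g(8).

Using the Lagrange interpolation formula with nodes -1, 1, 3, 5:
  L_0(s) = (s - 1)(s - 3)(s - 5) / -48
  L_1(s) = (s + 1)(s - 3)(s - 5) / 16
  L_2(s) = (s + 1)(s - 1)(s - 5) / -16
  L_3(s) = (s + 1)(s - 1)(s - 3) / 48
Then g(s) = 41/3·L_0(s) - 1/3·L_1(s) - 211/3·L_2(s) - 1165/3·L_3(s).
Expanding and collecting terms gives g(s) = -4s³ + 5s² - 3s + 5/3.
Evaluating at s = 8: g(8) = -5251/3.

-5251/3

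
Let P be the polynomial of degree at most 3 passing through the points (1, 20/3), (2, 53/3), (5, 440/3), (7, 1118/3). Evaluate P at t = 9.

Write P(t) = at^3 + bt^2 + ct + d. Substituting each data point gives a linear system:
  a + b + c + d = 20/3
  8a + 4b + 2c + d = 53/3
  125a + 25b + 5c + d = 440/3
  343a + 49b + 7c + d = 1118/3
Solving the system yields a = 1, b = 0, c = 4, d = 5/3.
So P(t) = t^3 + 4t + 5/3.
Then P(9) = 2300/3.

2300/3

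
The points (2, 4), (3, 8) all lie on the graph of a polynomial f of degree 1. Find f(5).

16

Using the Lagrange interpolation formula with nodes 2, 3:
  L_0(u) = (u - 3) / -1
  L_1(u) = (u - 2) / 1
Then f(u) = 4·L_0(u) + 8·L_1(u).
Expanding and collecting terms gives f(u) = 4u - 4.
Evaluating at u = 5: f(5) = 16.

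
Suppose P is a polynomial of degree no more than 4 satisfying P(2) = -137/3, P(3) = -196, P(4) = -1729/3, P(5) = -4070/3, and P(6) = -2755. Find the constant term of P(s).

Write P(s) = as^4 + bs^3 + cs^2 + ds + e. Substituting each data point gives a linear system:
  16a + 8b + 4c + 2d + e = -137/3
  81a + 27b + 9c + 3d + e = -196
  256a + 64b + 16c + 4d + e = -1729/3
  625a + 125b + 25c + 5d + e = -4070/3
  1296a + 216b + 36c + 6d + e = -2755
Solving the system yields a = -2, b = -1/3, c = -2, d = -4, e = 5.
So P(s) = -2s^4 - (1/3)s^3 - 2s^2 - 4s + 5.
The constant term is 5.

5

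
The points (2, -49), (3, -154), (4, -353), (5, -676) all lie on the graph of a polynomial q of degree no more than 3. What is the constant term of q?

-1

Write q(u) = au^3 + bu^2 + cu + d. Substituting each data point gives a linear system:
  8a + 4b + 2c + d = -49
  27a + 9b + 3c + d = -154
  64a + 16b + 4c + d = -353
  125a + 25b + 5c + d = -676
Solving the system yields a = -5, b = -2, c = 0, d = -1.
So q(u) = -5u³ - 2u² - 1.
The constant term is -1.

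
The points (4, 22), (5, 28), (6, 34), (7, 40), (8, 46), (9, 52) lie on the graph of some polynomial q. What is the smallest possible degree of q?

Forward differences of the values at s = 4, 5, 6, 7, 8, 9:
  q  : 22  28  34  40  46  52
  Δ  : 6  6  6  6  6
  Δ^2: 0  0  0  0
  Δ^3: 0  0  0
  Δ^4: 0  0
  Δ^5: 0
The first differences are constant (6) and nonzero, while all higher differences vanish, so the minimal degree is 1.

1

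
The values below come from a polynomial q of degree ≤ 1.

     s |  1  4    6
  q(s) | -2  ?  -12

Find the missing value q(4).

-8

The 2 known points determine the degree-1 polynomial uniquely.
Write q(s) = as + b. Substituting each data point gives a linear system:
  a + b = -2
  6a + b = -12
Solving the system yields a = -2, b = 0.
So q(s) = -2s.
Then q(4) = -8.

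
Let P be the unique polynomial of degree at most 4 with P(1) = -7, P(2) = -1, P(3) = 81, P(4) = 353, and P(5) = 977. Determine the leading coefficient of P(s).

2

Write P(s) = as^4 + bs^3 + cs^2 + ds + e. Substituting each data point gives a linear system:
  a + b + c + d + e = -7
  16a + 8b + 4c + 2d + e = -1
  81a + 27b + 9c + 3d + e = 81
  256a + 64b + 16c + 4d + e = 353
  625a + 125b + 25c + 5d + e = 977
Solving the system yields a = 2, b = -1, c = -6, d = 1, e = -3.
So P(s) = 2s^4 - s^3 - 6s^2 + s - 3.
The leading coefficient is 2.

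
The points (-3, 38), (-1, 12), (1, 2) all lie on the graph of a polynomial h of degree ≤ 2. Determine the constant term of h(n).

5

Write h(n) = an^2 + bn + c. Substituting each data point gives a linear system:
  9a - 3b + c = 38
  a - b + c = 12
  a + b + c = 2
Solving the system yields a = 2, b = -5, c = 5.
So h(n) = 2n^2 - 5n + 5.
The constant term is 5.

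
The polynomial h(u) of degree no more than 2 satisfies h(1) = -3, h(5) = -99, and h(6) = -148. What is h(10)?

-444

Using the Lagrange interpolation formula with nodes 1, 5, 6:
  L_0(u) = (u - 5)(u - 6) / 20
  L_1(u) = (u - 1)(u - 6) / -4
  L_2(u) = (u - 1)(u - 5) / 5
Then h(u) = -3·L_0(u) - 99·L_1(u) - 148·L_2(u).
Expanding and collecting terms gives h(u) = -5u^2 + 6u - 4.
Evaluating at u = 10: h(10) = -444.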